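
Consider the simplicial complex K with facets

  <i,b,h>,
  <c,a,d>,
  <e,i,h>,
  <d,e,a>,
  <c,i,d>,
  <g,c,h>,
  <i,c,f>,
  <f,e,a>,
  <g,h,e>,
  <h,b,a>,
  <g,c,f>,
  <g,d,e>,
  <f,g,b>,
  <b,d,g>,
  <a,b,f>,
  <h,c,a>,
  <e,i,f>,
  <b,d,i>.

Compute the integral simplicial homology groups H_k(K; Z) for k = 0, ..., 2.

H_0 ≅ Z,  H_1 ≅ Z^2,  H_2 ≅ Z.

Order the vertices as a < b < c < d < e < f < g < h < i. Listing each simplex with vertices in this order, K has dimension 2 with simplices:

  0-simplices (9): a, b, c, d, e, f, g, h, i
  1-simplices (27): ab, ac, ad, ae, af, ah, bd, bf, bg, bh, bi, cd, cf, cg, ch, ci, de, dg, di, ef, eg, eh, ei, fg, fi, gh, hi
  2-simplices (18): abf, abh, acd, ach, ade, aef, bdg, bdi, bfg, bhi, cdi, cfg, cfi, cgh, deg, efi, egh, ehi

giving chain groups C_0 ≅ Z^9, C_1 ≅ Z^27, C_2 ≅ Z^18.

The boundary map ∂_1: C_1 → C_0 maps an edge to its endpoints' difference, ∂[p,q] = q − p. For instance
  ∂hi = i − h.
As a 9×27 matrix over Z this has rank 8, with invariant factors (1,1,1,1,1,1,1,1).

Boundary ∂_2: C_2 → C_1 maps a triangle to the signed sum of its edges. For instance
  ∂efi = fi − ei + ef,
  ∂bhi = hi − bi + bh.
The resulting 27×18 matrix has rank 17, and its Smith normal form has invariant factors (1,1,1,1,1,1,1,1,1,1,1,1,1,1,1,1,1).

Computing H_k = (kernel of ∂_k) / (image of ∂_{k+1}):

  H_0: rank C_0 − rank ∂_1 = 9 − 8 = 1, and the invariant factors of ∂_1 are all 1, so H_0 = Z.
  H_1: rank ker ∂_1 − rank ∂_2 = (27 − 8) − 17 = 2, and the invariant factors of ∂_2 are all 1, so H_1 = Z^2.
  H_2: rank ker ∂_2 − rank ∂_3 = (18 − 17) − 0 = 1, and there is no ∂_3, so H_2 = Z.

As a check, the Euler characteristic is 9 − 27 + 18 = 0, which agrees with 1 − 2 + 1 = 0.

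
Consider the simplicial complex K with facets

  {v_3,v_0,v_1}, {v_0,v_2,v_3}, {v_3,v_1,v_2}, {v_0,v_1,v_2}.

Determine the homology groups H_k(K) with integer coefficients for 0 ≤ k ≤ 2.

H_0 = Z,  H_1 = 0,  H_2 = Z.

Order the vertices as v_0 < v_1 < v_2 < v_3. Listing each simplex with vertices in this order, K has dimension 2 with simplices:

  0-simplices (4): [v_0], [v_1], [v_2], [v_3]
  1-simplices (6): [v_0,v_1], [v_0,v_2], [v_0,v_3], [v_1,v_2], [v_1,v_3], [v_2,v_3]
  2-simplices (4): [v_0,v_1,v_2], [v_0,v_1,v_3], [v_0,v_2,v_3], [v_1,v_2,v_3]

so the chain groups are C_0 ≅ Z^4, C_1 ≅ Z^6, C_2 ≅ Z^4.

Boundary ∂_1: C_1 → C_0 is given by ∂[p,q] = [q] − [p].
As a 4×6 matrix over Z this has rank 3, with invariant factors (1,1,1).

The boundary map ∂_2: C_2 → C_1 sends each 2-simplex [p,q,r] to [q,r] − [p,r] + [p,q]. For instance
  ∂[v_0,v_1,v_2] = [v_1,v_2] − [v_0,v_2] + [v_0,v_1],
  ∂[v_0,v_2,v_3] = [v_2,v_3] − [v_0,v_3] + [v_0,v_2].
This gives a 6×4 integer matrix of rank 3; reducing to Smith normal form yields diagonal entries (1,1,1).

From H_k ≅ ker(∂_k) / im(∂_{k+1}) we obtain:

  H_0: rank C_0 − rank ∂_1 = 4 − 3 = 1, and the invariant factors of ∂_1 are all 1, so H_0 = Z.
  H_1: rank ker ∂_1 − rank ∂_2 = (6 − 3) − 3 = 0, and the invariant factors of ∂_2 are all 1, so H_1 = 0.
  H_2: rank ker ∂_2 − rank ∂_3 = (4 − 3) − 0 = 1, and there is no ∂_3, so H_2 = Z.

As a check, the Euler characteristic is 4 − 6 + 4 = 2, which agrees with 1 − 0 + 1 = 2.
(K is a triangulation of the 2-sphere S^2.)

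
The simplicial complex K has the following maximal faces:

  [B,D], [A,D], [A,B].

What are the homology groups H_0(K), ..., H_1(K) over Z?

H_0 = Z,  H_1 = Z.

Fix the vertex order A < B < D and write every simplex with vertices in increasing order. Then dim K = 1 and the simplices of K are:

  0-simplices (3): A, B, D
  1-simplices (3): AB, AD, BD

Hence C_0 ≅ Z^3, C_1 ≅ Z^3.

Boundary ∂_1: C_1 → C_0 maps an edge to its endpoints' difference, ∂[p,q] = q − p. For instance
  ∂BD = D − B.
The resulting 3×3 matrix has rank 2, and its Smith normal form has invariant factors (1,1).

Computing H_k = (kernel of ∂_k) / (image of ∂_{k+1}):

  H_0: rank C_0 − rank ∂_1 = 3 − 2 = 1, and the invariant factors of ∂_1 are all 1, so H_0 ≅ Z.
  H_1: rank ker ∂_1 − rank ∂_2 = (3 − 2) − 0 = 1, and there is no ∂_2, so H_1 ≅ Z.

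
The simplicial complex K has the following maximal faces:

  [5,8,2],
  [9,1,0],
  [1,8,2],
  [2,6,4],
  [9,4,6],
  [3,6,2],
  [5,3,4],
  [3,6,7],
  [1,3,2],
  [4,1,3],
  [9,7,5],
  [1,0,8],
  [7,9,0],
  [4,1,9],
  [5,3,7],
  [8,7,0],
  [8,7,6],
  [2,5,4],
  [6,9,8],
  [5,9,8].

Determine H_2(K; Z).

Order the vertices as 0 < 1 < 2 < 3 < 4 < 5 < 6 < 7 < 8 < 9. Listing each simplex with vertices in this order, K has dimension 2 with simplices:

  0-simplices (10): [0], [1], [2], [3], [4], [5], [6], [7], [8], [9]
  1-simplices (30): (30 of them)
  2-simplices (20): (20 of them)

Hence C_0 ≅ Z^10, C_1 ≅ Z^30, C_2 ≅ Z^20.

∂_1: C_1 → C_0 maps an edge to its endpoints' difference, ∂[p,q] = q − p. For instance
  ∂[3,4] = [4] − [3].
As a 10×30 matrix over Z this has rank 9, with invariant factors (1,1,1,1,1,1,1,1,1).

The boundary map ∂_2: C_2 → C_1 sends each 2-simplex [p,q,r] to [q,r] − [p,r] + [p,q]. For instance
  ∂[6,8,9] = [8,9] − [6,9] + [6,8],
  ∂[0,1,9] = [1,9] − [0,9] + [0,1].
The 30×20 boundary matrix has rank 20 and Smith normal form diag(1,1,1,1,1,1,1,1,1,1,1,1,1,1,1,1,1,1,1,2).

Now H_k = ker ∂_k / im ∂_{k+1}, so:

  H_2: rank ker ∂_2 − rank ∂_3 = (20 − 20) − 0 = 0, and there is no ∂_3, so H_2 ≅ 0.

H_2 = 0.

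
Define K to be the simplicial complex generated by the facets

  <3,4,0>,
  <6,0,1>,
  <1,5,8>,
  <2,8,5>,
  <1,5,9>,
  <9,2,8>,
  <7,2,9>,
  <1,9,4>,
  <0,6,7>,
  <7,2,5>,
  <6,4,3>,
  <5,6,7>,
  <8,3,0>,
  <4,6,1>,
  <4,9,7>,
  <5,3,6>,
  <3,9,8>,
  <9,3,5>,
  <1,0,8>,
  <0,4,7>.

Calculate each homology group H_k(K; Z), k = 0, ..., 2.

Order the vertices as 0 < 1 < 2 < 3 < 4 < 5 < 6 < 7 < 8 < 9. Listing each simplex with vertices in this order, K has dimension 2 with simplices:

  0-simplices (10): [0], [1], [2], [3], [4], [5], [6], [7], [8], [9]
  1-simplices (30): (30 of them)
  2-simplices (20): (20 of them)

so the chain groups are C_0 ≅ Z^10, C_1 ≅ Z^30, C_2 ≅ Z^20.

The boundary map ∂_1: C_1 → C_0 is given by ∂[p,q] = [q] − [p]. For instance
  ∂[1,8] = [8] − [1].
The resulting 10×30 matrix has rank 9, and its Smith normal form has invariant factors (1,1,1,1,1,1,1,1,1).

∂_2: C_2 → C_1 acts by ∂[p,q,r] = [q,r] − [p,r] + [p,q]. For instance
  ∂[1,5,8] = [5,8] − [1,8] + [1,5],
  ∂[4,7,9] = [7,9] − [4,9] + [4,7].
The 30×20 boundary matrix has rank 20 and Smith normal form diag(1,1,1,1,1,1,1,1,1,1,1,1,1,1,1,1,1,1,1,2).

From H_k ≅ ker(∂_k) / im(∂_{k+1}) we obtain:

  H_0: rank C_0 − rank ∂_1 = 10 − 9 = 1, and the invariant factors of ∂_1 are all 1, so H_0 ≅ Z.
  H_1: rank ker ∂_1 − rank ∂_2 = (30 − 9) − 20 = 1, and ∂_2 has invariant factor 2 > 1, so H_1 ≅ Z ⊕ Z/2Z.
  H_2: rank ker ∂_2 − rank ∂_3 = (20 − 20) − 0 = 0, and there is no ∂_3, so H_2 ≅ 0.

As a check, the Euler characteristic is 10 − 30 + 20 = 0, which agrees with 1 − 1 + 0 = 0.

H_0 ≅ Z,  H_1 ≅ Z ⊕ Z/2Z,  H_2 = 0.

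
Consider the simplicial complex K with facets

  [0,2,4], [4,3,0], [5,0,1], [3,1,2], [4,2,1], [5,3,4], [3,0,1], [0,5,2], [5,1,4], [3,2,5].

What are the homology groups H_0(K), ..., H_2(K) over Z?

Order the vertices as 0 < 1 < 2 < 3 < 4 < 5. Listing each simplex with vertices in this order, K has dimension 2 with simplices:

  0-simplices (6): [0], [1], [2], [3], [4], [5]
  1-simplices (15): [0,1], [0,2], [0,3], [0,4], [0,5], [1,2], [1,3], [1,4], [1,5], [2,3], [2,4], [2,5], [3,4], [3,5], [4,5]
  2-simplices (10): [0,1,3], [0,1,5], [0,2,4], [0,2,5], [0,3,4], [1,2,3], [1,2,4], [1,4,5], [2,3,5], [3,4,5]

so the chain groups are C_0 ≅ Z^6, C_1 ≅ Z^15, C_2 ≅ Z^10.

The boundary map ∂_1: C_1 → C_0 sends each edge [p,q] (with p < q) to q − p.
The 6×15 boundary matrix has rank 5 and Smith normal form diag(1,1,1,1,1).

∂_2: C_2 → C_1 sends each 2-simplex [p,q,r] to [q,r] − [p,r] + [p,q]. For instance
  ∂[1,2,4] = [2,4] − [1,4] + [1,2],
  ∂[0,1,3] = [1,3] − [0,3] + [0,1].
As a 15×10 matrix over Z this has rank 10, with invariant factors (1,1,1,1,1,1,1,1,1,2).

Computing H_k = (kernel of ∂_k) / (image of ∂_{k+1}):

  H_0: rank C_0 − rank ∂_1 = 6 − 5 = 1, and the invariant factors of ∂_1 are all 1, so H_0 = Z.
  H_1: rank ker ∂_1 − rank ∂_2 = (15 − 5) − 10 = 0, and ∂_2 has invariant factor 2 > 1, so H_1 = Z/2.
  H_2: rank ker ∂_2 − rank ∂_3 = (10 − 10) − 0 = 0, and there is no ∂_3, so H_2 = 0.

H_0 ≅ Z,  H_1 ≅ Z/2,  H_2 = 0.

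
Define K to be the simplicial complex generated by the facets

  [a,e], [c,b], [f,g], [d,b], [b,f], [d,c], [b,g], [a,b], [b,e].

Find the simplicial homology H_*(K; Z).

H_0 ≅ Z,  H_1 ≅ Z^3.

We work with the vertex ordering a < b < c < d < e < f < g. The simplices of K, each written with vertices in increasing order, are:

  0-simplices (7): a, b, c, d, e, f, g
  1-simplices (9): ab, ae, bc, bd, be, bf, bg, cd, fg

giving chain groups C_0 ≅ Z^7, C_1 ≅ Z^9.

Boundary ∂_1: C_1 → C_0 is given by ∂[p,q] = [q] − [p]. For instance
  ∂bf = f − b.
As a 7×9 matrix over Z this has rank 6, with invariant factors (1,1,1,1,1,1).

Reading off H_k = ker ∂_k / im ∂_{k+1}:

  H_0: rank C_0 − rank ∂_1 = 7 − 6 = 1, and the invariant factors of ∂_1 are all 1, so H_0 ≅ Z.
  H_1: rank ker ∂_1 − rank ∂_2 = (9 − 6) − 0 = 3, and there is no ∂_2, so H_1 ≅ Z^3.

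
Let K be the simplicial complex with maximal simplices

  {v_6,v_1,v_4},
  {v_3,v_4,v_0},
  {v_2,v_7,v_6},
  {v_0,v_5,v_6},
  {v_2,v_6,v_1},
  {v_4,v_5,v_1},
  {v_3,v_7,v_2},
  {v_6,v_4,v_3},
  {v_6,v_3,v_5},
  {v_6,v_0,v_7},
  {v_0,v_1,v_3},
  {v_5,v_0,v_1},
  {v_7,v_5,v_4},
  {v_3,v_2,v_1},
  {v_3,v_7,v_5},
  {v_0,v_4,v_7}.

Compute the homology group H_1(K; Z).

Take the total order v_0 < v_1 < v_2 < v_3 < v_4 < v_5 < v_6 < v_7 on the vertex set. Then K (dimension 2) consists of the simplices:

  0-simplices (8): [v_0], [v_1], [v_2], [v_3], [v_4], [v_5], [v_6], [v_7]
  1-simplices (24): (24 of them)
  2-simplices (16): (16 of them)

so the chain groups are C_0 ≅ Z^8, C_1 ≅ Z^24, C_2 ≅ Z^16.

∂_1: C_1 → C_0 maps an edge to its endpoints' difference, ∂[p,q] = q − p. For instance
  ∂[v_1,v_5] = [v_5] − [v_1].
This gives a 8×24 integer matrix of rank 7; reducing to Smith normal form yields diagonal entries (1,1,1,1,1,1,1).

Boundary ∂_2: C_2 → C_1 sends each 2-simplex [p,q,r] to [q,r] − [p,r] + [p,q]. For instance
  ∂[v_3,v_5,v_6] = [v_5,v_6] − [v_3,v_6] + [v_3,v_5],
  ∂[v_3,v_5,v_7] = [v_5,v_7] − [v_3,v_7] + [v_3,v_5].
The 24×16 boundary matrix has rank 15 and Smith normal form diag(1,1,1,1,1,1,1,1,1,1,1,1,1,1,1).

Reading off H_k = ker ∂_k / im ∂_{k+1}:

  H_1: rank ker ∂_1 − rank ∂_2 = (24 − 7) − 15 = 2, and the invariant factors of ∂_2 are all 1, so H_1 = Z^2.

H_1 ≅ Z^2.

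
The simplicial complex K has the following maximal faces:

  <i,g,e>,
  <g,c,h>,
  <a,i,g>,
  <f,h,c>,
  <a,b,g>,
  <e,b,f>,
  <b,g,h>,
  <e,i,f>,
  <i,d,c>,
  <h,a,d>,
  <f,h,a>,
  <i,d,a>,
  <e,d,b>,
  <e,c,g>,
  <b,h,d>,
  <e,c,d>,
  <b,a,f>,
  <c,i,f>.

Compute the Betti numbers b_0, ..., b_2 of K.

b_0 = 1, b_1 = 1, b_2 = 0.

Take the total order a < b < c < d < e < f < g < h < i on the vertex set. Then K (dimension 2) consists of the simplices:

  0-simplices (9): a, b, c, d, e, f, g, h, i
  1-simplices (27): ab, ad, af, ag, ah, ai, bd, be, bf, bg, bh, cd, ce, cf, cg, ch, ci, de, dh, di, ef, eg, ei, fh, fi, gh, gi
  2-simplices (18): abf, abg, adh, adi, afh, agi, bde, bdh, bef, bgh, cde, cdi, ceg, cfh, cfi, cgh, efi, egi

giving chain groups C_0 ≅ Z^9, C_1 ≅ Z^27, C_2 ≅ Z^18.

The boundary map ∂_1: C_1 → C_0 maps an edge to its endpoints' difference, ∂[p,q] = q − p. For instance
  ∂ag = g − a.
The resulting 9×27 matrix has rank 8, and its Smith normal form has invariant factors (1,1,1,1,1,1,1,1).

∂_2: C_2 → C_1 maps a triangle to the signed sum of its edges. For instance
  ∂ceg = eg − cg + ce,
  ∂abf = bf − af + ab.
The resulting 27×18 matrix has rank 18, and its Smith normal form has invariant factors (1,1,1,1,1,1,1,1,1,1,1,1,1,1,1,1,1,2).

From H_k ≅ ker(∂_k) / im(∂_{k+1}) we obtain:

  H_0: rank C_0 − rank ∂_1 = 9 − 8 = 1, and the invariant factors of ∂_1 are all 1, so H_0 ≅ Z.
  H_1: rank ker ∂_1 − rank ∂_2 = (27 − 8) − 18 = 1, and ∂_2 has invariant factor 2 > 1, so H_1 ≅ Z ⊕ Z/2.
  H_2: rank ker ∂_2 − rank ∂_3 = (18 − 18) − 0 = 0, and there is no ∂_3, so H_2 ≅ 0.

As a check, the Euler characteristic is 9 − 27 + 18 = 0, which agrees with 1 − 1 + 0 = 0.

Hence the Betti numbers are b_0 = 1, b_1 = 1, b_2 = 0.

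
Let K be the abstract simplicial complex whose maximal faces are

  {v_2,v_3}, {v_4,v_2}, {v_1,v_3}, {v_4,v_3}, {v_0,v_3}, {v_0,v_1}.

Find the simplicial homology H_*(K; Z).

H_0 ≅ Z,  H_1 ≅ Z^2.

We work with the vertex ordering v_0 < v_1 < v_2 < v_3 < v_4. The simplices of K, each written with vertices in increasing order, are:

  0-simplices (5): [v_0], [v_1], [v_2], [v_3], [v_4]
  1-simplices (6): [v_0,v_1], [v_0,v_3], [v_1,v_3], [v_2,v_3], [v_2,v_4], [v_3,v_4]

Hence C_0 ≅ Z^5, C_1 ≅ Z^6.

∂_1: C_1 → C_0 maps an edge to its endpoints' difference, ∂[p,q] = q − p.
The 5×6 boundary matrix has rank 4 and Smith normal form diag(1,1,1,1).

Reading off H_k = ker ∂_k / im ∂_{k+1}:

  H_0: rank C_0 − rank ∂_1 = 5 − 4 = 1, and the invariant factors of ∂_1 are all 1, so H_0 ≅ Z.
  H_1: rank ker ∂_1 − rank ∂_2 = (6 − 4) − 0 = 2, and there is no ∂_2, so H_1 ≅ Z^2.

As a check, the Euler characteristic is 5 − 6 = -1, which agrees with 1 − 2 = -1.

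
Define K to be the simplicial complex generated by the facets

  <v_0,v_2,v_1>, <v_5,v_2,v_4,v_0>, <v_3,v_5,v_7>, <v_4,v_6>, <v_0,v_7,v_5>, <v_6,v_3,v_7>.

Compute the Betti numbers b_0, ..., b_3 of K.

K has 8 vertices, 15 edges, 8 triangles, 1 3-simplex.
rank ∂_0 = 0, rank ∂_1 = 7 ⇒ b_0 = 8 − 0 − 7 = 1; all invariant factors of ∂_1 are 1 so no torsion. So H_0 = Z.
rank ∂_1 = 7, rank ∂_2 = 7 ⇒ b_1 = 15 − 7 − 7 = 1; all invariant factors of ∂_2 are 1 so no torsion. So H_1 = Z.
rank ∂_2 = 7, rank ∂_3 = 1 ⇒ b_2 = 8 − 7 − 1 = 0; all invariant factors of ∂_3 are 1 so no torsion. So H_2 = 0.
rank ∂_3 = 1, rank ∂_4 = 0 ⇒ b_3 = 1 − 1 − 0 = 0. So H_3 = 0.

b_0 = 1, b_1 = 1, b_2 = 0, b_3 = 0.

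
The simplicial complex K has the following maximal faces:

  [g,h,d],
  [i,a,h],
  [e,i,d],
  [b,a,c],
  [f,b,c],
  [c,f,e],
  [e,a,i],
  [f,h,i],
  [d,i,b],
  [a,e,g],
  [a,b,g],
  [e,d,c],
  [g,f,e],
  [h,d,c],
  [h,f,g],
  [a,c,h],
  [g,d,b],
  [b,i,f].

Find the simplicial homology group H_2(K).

H_2 = Z.

Fix the vertex order a < b < c < d < e < f < g < h < i and write every simplex with vertices in increasing order. Then dim K = 2 and the simplices of K are:

  0-simplices (9): a, b, c, d, e, f, g, h, i
  1-simplices (27): ab, ac, ae, ag, ah, ai, bc, bd, bf, bg, bi, cd, ce, cf, ch, de, dg, dh, di, ef, eg, ei, fg, fh, fi, gh, hi
  2-simplices (18): abc, abg, ach, aeg, aei, ahi, bcf, bdg, bdi, bfi, cde, cdh, cef, dei, dgh, efg, fgh, fhi

so the chain groups are C_0 ≅ Z^9, C_1 ≅ Z^27, C_2 ≅ Z^18.

Boundary ∂_1: C_1 → C_0 is given by ∂[p,q] = [q] − [p].
The 9×27 boundary matrix has rank 8 and Smith normal form diag(1,1,1,1,1,1,1,1).

The boundary map ∂_2: C_2 → C_1 sends each 2-simplex [p,q,r] to [q,r] − [p,r] + [p,q]. For instance
  ∂aeg = eg − ag + ae,
  ∂dei = ei − di + de.
The 27×18 boundary matrix has rank 17 and Smith normal form diag(1,1,1,1,1,1,1,1,1,1,1,1,1,1,1,1,1).

From H_k ≅ ker(∂_k) / im(∂_{k+1}) we obtain:

  H_2: rank ker ∂_2 − rank ∂_3 = (18 − 17) − 0 = 1, and there is no ∂_3, so H_2 = Z.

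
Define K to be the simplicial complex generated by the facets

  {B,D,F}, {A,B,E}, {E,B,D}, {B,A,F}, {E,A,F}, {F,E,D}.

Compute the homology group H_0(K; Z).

H_0 = Z.

Take the total order A < B < D < E < F on the vertex set. Then K (dimension 2) consists of the simplices:

  0-simplices (5): A, B, D, E, F
  1-simplices (9): AB, AE, AF, BD, BE, BF, DE, DF, EF
  2-simplices (6): ABE, ABF, AEF, BDE, BDF, DEF

Hence C_0 ≅ Z^5, C_1 ≅ Z^9, C_2 ≅ Z^6.

The boundary map ∂_1: C_1 → C_0 is given by ∂[p,q] = [q] − [p].
As a 5×9 matrix over Z this has rank 4, with invariant factors (1,1,1,1).

The boundary map ∂_2: C_2 → C_1 sends each 2-simplex [p,q,r] to [q,r] − [p,r] + [p,q]. For instance
  ∂AEF = EF − AF + AE,
  ∂BDE = DE − BE + BD.
The 9×6 boundary matrix has rank 5 and Smith normal form diag(1,1,1,1,1).

Now H_k = ker ∂_k / im ∂_{k+1}, so:

  H_0: rank C_0 − rank ∂_1 = 5 − 4 = 1, and the invariant factors of ∂_1 are all 1, so H_0 = Z.

(K is a triangulation of the 2-sphere S^2.)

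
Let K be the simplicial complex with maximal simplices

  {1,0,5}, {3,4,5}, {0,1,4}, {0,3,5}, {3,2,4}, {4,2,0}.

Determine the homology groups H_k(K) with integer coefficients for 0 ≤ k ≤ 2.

H_0 ≅ Z,  H_1 ≅ Z,  H_2 = 0.

Order the vertices as 0 < 1 < 2 < 3 < 4 < 5. Listing each simplex with vertices in this order, K has dimension 2 with simplices:

  0-simplices (6): [0], [1], [2], [3], [4], [5]
  1-simplices (12): [0,1], [0,2], [0,3], [0,4], [0,5], [1,4], [1,5], [2,3], [2,4], [3,4], [3,5], [4,5]
  2-simplices (6): [0,1,4], [0,1,5], [0,2,4], [0,3,5], [2,3,4], [3,4,5]

giving chain groups C_0 ≅ Z^6, C_1 ≅ Z^12, C_2 ≅ Z^6.

∂_1: C_1 → C_0 is given by ∂[p,q] = [q] − [p].
This gives a 6×12 integer matrix of rank 5; reducing to Smith normal form yields diagonal entries (1,1,1,1,1).

The boundary map ∂_2: C_2 → C_1 acts by ∂[p,q,r] = [q,r] − [p,r] + [p,q]. For instance
  ∂[2,3,4] = [3,4] − [2,4] + [2,3],
  ∂[0,1,5] = [1,5] − [0,5] + [0,1].
This gives a 12×6 integer matrix of rank 6; reducing to Smith normal form yields diagonal entries (1,1,1,1,1,1).

Computing H_k = (kernel of ∂_k) / (image of ∂_{k+1}):

  H_0: rank C_0 − rank ∂_1 = 6 − 5 = 1, and the invariant factors of ∂_1 are all 1, so H_0 ≅ Z.
  H_1: rank ker ∂_1 − rank ∂_2 = (12 − 5) − 6 = 1, and the invariant factors of ∂_2 are all 1, so H_1 ≅ Z.
  H_2: rank ker ∂_2 − rank ∂_3 = (6 − 6) − 0 = 0, and there is no ∂_3, so H_2 ≅ 0.

As a check, the Euler characteristic is 6 − 12 + 6 = 0, which agrees with 1 − 1 + 0 = 0.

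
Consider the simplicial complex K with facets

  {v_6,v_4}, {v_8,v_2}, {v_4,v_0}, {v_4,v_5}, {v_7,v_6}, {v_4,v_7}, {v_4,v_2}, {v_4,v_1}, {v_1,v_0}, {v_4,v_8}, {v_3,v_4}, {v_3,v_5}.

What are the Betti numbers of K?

b_0 = 1, b_1 = 4.

Fix the vertex order v_0 < v_1 < v_2 < v_3 < v_4 < v_5 < v_6 < v_7 < v_8 and write every simplex with vertices in increasing order. Then dim K = 1 and the simplices of K are:

  0-simplices (9): [v_0], [v_1], [v_2], [v_3], [v_4], [v_5], [v_6], [v_7], [v_8]
  1-simplices (12): [v_0,v_1], [v_0,v_4], [v_1,v_4], [v_2,v_4], [v_2,v_8], [v_3,v_4], [v_3,v_5], [v_4,v_5], [v_4,v_6], [v_4,v_7], [v_4,v_8], [v_6,v_7]

so the chain groups are C_0 ≅ Z^9, C_1 ≅ Z^12.

Boundary ∂_1: C_1 → C_0 sends each edge [p,q] (with p < q) to q − p. For instance
  ∂[v_4,v_5] = [v_5] − [v_4].
The 9×12 boundary matrix has rank 8 and Smith normal form diag(1,1,1,1,1,1,1,1).

Now H_k = ker ∂_k / im ∂_{k+1}, so:

  H_0: rank C_0 − rank ∂_1 = 9 − 8 = 1, and the invariant factors of ∂_1 are all 1, so H_0 = Z.
  H_1: rank ker ∂_1 − rank ∂_2 = (12 − 8) − 0 = 4, and there is no ∂_2, so H_1 = Z^4.

As a check, the Euler characteristic is 9 − 12 = -3, which agrees with 1 − 4 = -3.

Hence the Betti numbers are b_0 = 1, b_1 = 4.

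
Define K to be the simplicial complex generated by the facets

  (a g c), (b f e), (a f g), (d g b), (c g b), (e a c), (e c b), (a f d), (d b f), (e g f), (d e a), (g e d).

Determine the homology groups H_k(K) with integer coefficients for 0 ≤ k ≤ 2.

We work with the vertex ordering a < b < c < d < e < f < g. The simplices of K, each written with vertices in increasing order, are:

  0-simplices (7): a, b, c, d, e, f, g
  1-simplices (18): ac, ad, ae, af, ag, bc, bd, be, bf, bg, ce, cg, de, df, dg, ef, eg, fg
  2-simplices (12): ace, acg, ade, adf, afg, bce, bcg, bdf, bdg, bef, deg, efg

so the chain groups are C_0 ≅ Z^7, C_1 ≅ Z^18, C_2 ≅ Z^12.

∂_1: C_1 → C_0 sends each edge [p,q] (with p < q) to q − p. For instance
  ∂eg = g − e.
The 7×18 boundary matrix has rank 6 and Smith normal form diag(1,1,1,1,1,1).

Boundary ∂_2: C_2 → C_1 acts by ∂[p,q,r] = [q,r] − [p,r] + [p,q]. For instance
  ∂bcg = cg − bg + bc,
  ∂ade = de − ae + ad.
The resulting 18×12 matrix has rank 12, and its Smith normal form has invariant factors (1,1,1,1,1,1,1,1,1,1,1,2).

Reading off H_k = ker ∂_k / im ∂_{k+1}:

  H_0: rank C_0 − rank ∂_1 = 7 − 6 = 1, and the invariant factors of ∂_1 are all 1, so H_0 = Z.
  H_1: rank ker ∂_1 − rank ∂_2 = (18 − 6) − 12 = 0, and ∂_2 has invariant factor 2 > 1, so H_1 = Z/2.
  H_2: rank ker ∂_2 − rank ∂_3 = (12 − 12) − 0 = 0, and there is no ∂_3, so H_2 = 0.

As a check, the Euler characteristic is 7 − 18 + 12 = 1, which agrees with 1 − 0 + 0 = 1.

H_0 ≅ Z,  H_1 ≅ Z/2,  H_2 = 0.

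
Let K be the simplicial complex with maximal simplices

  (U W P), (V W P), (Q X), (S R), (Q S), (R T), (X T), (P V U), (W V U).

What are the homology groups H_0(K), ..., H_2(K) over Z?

H_0 = Z^2,  H_1 = Z,  H_2 = Z.

Fix the vertex order P < Q < R < S < T < U < V < W < X and write every simplex with vertices in increasing order. Then dim K = 2 and the simplices of K are:

  0-simplices (9): P, Q, R, S, T, U, V, W, X
  1-simplices (11): PU, PV, PW, QS, QX, RS, RT, TX, UV, UW, VW
  2-simplices (4): PUV, PUW, PVW, UVW

so the chain groups are C_0 ≅ Z^9, C_1 ≅ Z^11, C_2 ≅ Z^4.

The boundary map ∂_1: C_1 → C_0 maps an edge to its endpoints' difference, ∂[p,q] = q − p.
The resulting 9×11 matrix has rank 7, and its Smith normal form has invariant factors (1,1,1,1,1,1,1).

The boundary map ∂_2: C_2 → C_1 sends each 2-simplex [p,q,r] to [q,r] − [p,r] + [p,q]. For instance
  ∂PUV = UV − PV + PU,
  ∂PVW = VW − PW + PV.
The resulting 11×4 matrix has rank 3, and its Smith normal form has invariant factors (1,1,1).

Reading off H_k = ker ∂_k / im ∂_{k+1}:

  H_0: rank C_0 − rank ∂_1 = 9 − 7 = 2, and the invariant factors of ∂_1 are all 1, so H_0 = Z^2.
  H_1: rank ker ∂_1 − rank ∂_2 = (11 − 7) − 3 = 1, and the invariant factors of ∂_2 are all 1, so H_1 = Z.
  H_2: rank ker ∂_2 − rank ∂_3 = (4 − 3) − 0 = 1, and there is no ∂_3, so H_2 = Z.

As a check, the Euler characteristic is 9 − 11 + 4 = 2, which agrees with 2 − 1 + 1 = 2.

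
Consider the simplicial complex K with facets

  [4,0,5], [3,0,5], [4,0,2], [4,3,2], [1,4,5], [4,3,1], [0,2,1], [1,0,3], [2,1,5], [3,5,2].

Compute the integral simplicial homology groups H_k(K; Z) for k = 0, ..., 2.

Take the total order 0 < 1 < 2 < 3 < 4 < 5 on the vertex set. Then K (dimension 2) consists of the simplices:

  0-simplices (6): [0], [1], [2], [3], [4], [5]
  1-simplices (15): [0,1], [0,2], [0,3], [0,4], [0,5], [1,2], [1,3], [1,4], [1,5], [2,3], [2,4], [2,5], [3,4], [3,5], [4,5]
  2-simplices (10): [0,1,2], [0,1,3], [0,2,4], [0,3,5], [0,4,5], [1,2,5], [1,3,4], [1,4,5], [2,3,4], [2,3,5]

giving chain groups C_0 ≅ Z^6, C_1 ≅ Z^15, C_2 ≅ Z^10.

The boundary map ∂_1: C_1 → C_0 maps an edge to its endpoints' difference, ∂[p,q] = q − p.
The resulting 6×15 matrix has rank 5, and its Smith normal form has invariant factors (1,1,1,1,1).

∂_2: C_2 → C_1 acts by ∂[p,q,r] = [q,r] − [p,r] + [p,q]. For instance
  ∂[0,3,5] = [3,5] − [0,5] + [0,3],
  ∂[2,3,5] = [3,5] − [2,5] + [2,3].
The resulting 15×10 matrix has rank 10, and its Smith normal form has invariant factors (1,1,1,1,1,1,1,1,1,2).

Reading off H_k = ker ∂_k / im ∂_{k+1}:

  H_0: rank C_0 − rank ∂_1 = 6 − 5 = 1, and the invariant factors of ∂_1 are all 1, so H_0 = Z.
  H_1: rank ker ∂_1 − rank ∂_2 = (15 − 5) − 10 = 0, and ∂_2 has invariant factor 2 > 1, so H_1 = Z/2.
  H_2: rank ker ∂_2 − rank ∂_3 = (10 − 10) − 0 = 0, and there is no ∂_3, so H_2 = 0.

As a check, the Euler characteristic is 6 − 15 + 10 = 1, which agrees with 1 − 0 + 0 = 1.
(K is a triangulation of the real projective plane RP^2.)

H_0 = Z,  H_1 = Z/2,  H_2 = 0.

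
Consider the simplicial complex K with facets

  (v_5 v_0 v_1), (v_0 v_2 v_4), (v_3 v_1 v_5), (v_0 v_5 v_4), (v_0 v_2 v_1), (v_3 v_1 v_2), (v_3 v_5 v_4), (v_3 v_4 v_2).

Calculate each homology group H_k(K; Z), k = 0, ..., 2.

H_0 ≅ Z,  H_1 = 0,  H_2 ≅ Z.

Fix the vertex order v_0 < v_1 < v_2 < v_3 < v_4 < v_5 and write every simplex with vertices in increasing order. Then dim K = 2 and the simplices of K are:

  0-simplices (6): [v_0], [v_1], [v_2], [v_3], [v_4], [v_5]
  1-simplices (12): [v_0,v_1], [v_0,v_2], [v_0,v_4], [v_0,v_5], [v_1,v_2], [v_1,v_3], [v_1,v_5], [v_2,v_3], [v_2,v_4], [v_3,v_4], [v_3,v_5], [v_4,v_5]
  2-simplices (8): [v_0,v_1,v_2], [v_0,v_1,v_5], [v_0,v_2,v_4], [v_0,v_4,v_5], [v_1,v_2,v_3], [v_1,v_3,v_5], [v_2,v_3,v_4], [v_3,v_4,v_5]

giving chain groups C_0 ≅ Z^6, C_1 ≅ Z^12, C_2 ≅ Z^8.

∂_1: C_1 → C_0 maps an edge to its endpoints' difference, ∂[p,q] = q − p.
The resulting 6×12 matrix has rank 5, and its Smith normal form has invariant factors (1,1,1,1,1).

Boundary ∂_2: C_2 → C_1 acts by ∂[p,q,r] = [q,r] − [p,r] + [p,q]. For instance
  ∂[v_1,v_3,v_5] = [v_3,v_5] − [v_1,v_5] + [v_1,v_3],
  ∂[v_0,v_4,v_5] = [v_4,v_5] − [v_0,v_5] + [v_0,v_4].
The resulting 12×8 matrix has rank 7, and its Smith normal form has invariant factors (1,1,1,1,1,1,1).

Now H_k = ker ∂_k / im ∂_{k+1}, so:

  H_0: rank C_0 − rank ∂_1 = 6 − 5 = 1, and the invariant factors of ∂_1 are all 1, so H_0 = Z.
  H_1: rank ker ∂_1 − rank ∂_2 = (12 − 5) − 7 = 0, and the invariant factors of ∂_2 are all 1, so H_1 = 0.
  H_2: rank ker ∂_2 − rank ∂_3 = (8 − 7) − 0 = 1, and there is no ∂_3, so H_2 = Z.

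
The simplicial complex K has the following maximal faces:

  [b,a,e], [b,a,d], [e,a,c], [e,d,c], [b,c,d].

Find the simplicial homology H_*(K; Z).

H_0 = Z,  H_1 = Z,  H_2 = 0.

Order the vertices as a < b < c < d < e. Listing each simplex with vertices in this order, K has dimension 2 with simplices:

  0-simplices (5): a, b, c, d, e
  1-simplices (10): ab, ac, ad, ae, bc, bd, be, cd, ce, de
  2-simplices (5): abd, abe, ace, bcd, cde

Hence C_0 ≅ Z^5, C_1 ≅ Z^10, C_2 ≅ Z^5.

∂_1: C_1 → C_0 maps an edge to its endpoints' difference, ∂[p,q] = q − p. For instance
  ∂ae = e − a.
This gives a 5×10 integer matrix of rank 4; reducing to Smith normal form yields diagonal entries (1,1,1,1).

∂_2: C_2 → C_1 acts by ∂[p,q,r] = [q,r] − [p,r] + [p,q]. For instance
  ∂ace = ce − ae + ac,
  ∂cde = de − ce + cd.
This gives a 10×5 integer matrix of rank 5; reducing to Smith normal form yields diagonal entries (1,1,1,1,1).

Now H_k = ker ∂_k / im ∂_{k+1}, so:

  H_0: rank C_0 − rank ∂_1 = 5 − 4 = 1, and the invariant factors of ∂_1 are all 1, so H_0 = Z.
  H_1: rank ker ∂_1 − rank ∂_2 = (10 − 4) − 5 = 1, and the invariant factors of ∂_2 are all 1, so H_1 = Z.
  H_2: rank ker ∂_2 − rank ∂_3 = (5 − 5) − 0 = 0, and there is no ∂_3, so H_2 = 0.

As a check, the Euler characteristic is 5 − 10 + 5 = 0, which agrees with 1 − 1 + 0 = 0.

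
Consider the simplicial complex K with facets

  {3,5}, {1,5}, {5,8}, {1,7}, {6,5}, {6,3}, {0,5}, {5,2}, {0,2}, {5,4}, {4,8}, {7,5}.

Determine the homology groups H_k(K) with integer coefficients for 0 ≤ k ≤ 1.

H_0 ≅ Z,  H_1 ≅ Z^4.

Fix the vertex order 0 < 1 < 2 < 3 < 4 < 5 < 6 < 7 < 8 and write every simplex with vertices in increasing order. Then dim K = 1 and the simplices of K are:

  0-simplices (9): [0], [1], [2], [3], [4], [5], [6], [7], [8]
  1-simplices (12): [0,2], [0,5], [1,5], [1,7], [2,5], [3,5], [3,6], [4,5], [4,8], [5,6], [5,7], [5,8]

Hence C_0 ≅ Z^9, C_1 ≅ Z^12.

Boundary ∂_1: C_1 → C_0 sends each edge [p,q] (with p < q) to q − p. For instance
  ∂[3,6] = [6] − [3].
The 9×12 boundary matrix has rank 8 and Smith normal form diag(1,1,1,1,1,1,1,1).

From H_k ≅ ker(∂_k) / im(∂_{k+1}) we obtain:

  H_0: rank C_0 − rank ∂_1 = 9 − 8 = 1, and the invariant factors of ∂_1 are all 1, so H_0 = Z.
  H_1: rank ker ∂_1 − rank ∂_2 = (12 − 8) − 0 = 4, and there is no ∂_2, so H_1 = Z^4.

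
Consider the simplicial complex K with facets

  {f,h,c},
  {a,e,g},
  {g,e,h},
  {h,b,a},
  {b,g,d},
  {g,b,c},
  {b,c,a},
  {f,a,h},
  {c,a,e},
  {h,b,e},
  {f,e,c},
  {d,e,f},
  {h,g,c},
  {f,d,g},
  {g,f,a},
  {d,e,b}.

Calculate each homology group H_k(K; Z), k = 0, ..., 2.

H_0 = Z,  H_1 = Z^2,  H_2 = Z.

Take the total order a < b < c < d < e < f < g < h on the vertex set. Then K (dimension 2) consists of the simplices:

  0-simplices (8): a, b, c, d, e, f, g, h
  1-simplices (24): ab, ac, ae, af, ag, ah, bc, bd, be, bg, bh, ce, cf, cg, ch, de, df, dg, ef, eg, eh, fg, fh, gh
  2-simplices (16): abc, abh, ace, aeg, afg, afh, bcg, bde, bdg, beh, cef, cfh, cgh, def, dfg, egh

Hence C_0 ≅ Z^8, C_1 ≅ Z^24, C_2 ≅ Z^16.

∂_1: C_1 → C_0 maps an edge to its endpoints' difference, ∂[p,q] = q − p. For instance
  ∂ef = f − e.
This gives a 8×24 integer matrix of rank 7; reducing to Smith normal form yields diagonal entries (1,1,1,1,1,1,1).

∂_2: C_2 → C_1 acts by ∂[p,q,r] = [q,r] − [p,r] + [p,q]. For instance
  ∂abc = bc − ac + ab,
  ∂bdg = dg − bg + bd.
The 24×16 boundary matrix has rank 15 and Smith normal form diag(1,1,1,1,1,1,1,1,1,1,1,1,1,1,1).

Now H_k = ker ∂_k / im ∂_{k+1}, so:

  H_0: rank C_0 − rank ∂_1 = 8 − 7 = 1, and the invariant factors of ∂_1 are all 1, so H_0 ≅ Z.
  H_1: rank ker ∂_1 − rank ∂_2 = (24 − 7) − 15 = 2, and the invariant factors of ∂_2 are all 1, so H_1 ≅ Z^2.
  H_2: rank ker ∂_2 − rank ∂_3 = (16 − 15) − 0 = 1, and there is no ∂_3, so H_2 ≅ Z.

(K is a triangulation of the torus T^2.)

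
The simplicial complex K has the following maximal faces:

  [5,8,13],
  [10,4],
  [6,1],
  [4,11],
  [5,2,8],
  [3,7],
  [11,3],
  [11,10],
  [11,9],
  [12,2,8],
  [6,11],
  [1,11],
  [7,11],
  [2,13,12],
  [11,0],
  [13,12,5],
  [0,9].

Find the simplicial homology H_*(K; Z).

H_0 = Z^2,  H_1 = Z^5,  H_2 = 0.

Order the vertices as 0 < 1 < 2 < 3 < 4 < 5 < 6 < 7 < 8 < 9 < 10 < 11 < 12 < 13. Listing each simplex with vertices in this order, K has dimension 2 with simplices:

  0-simplices (14): [0], [1], [2], [3], [4], [5], [6], [7], [8], [9], [10], [11], [12], [13]
  1-simplices (22): (22 of them)
  2-simplices (5): [2,5,8], [2,8,12], [2,12,13], [5,8,13], [5,12,13]

giving chain groups C_0 ≅ Z^14, C_1 ≅ Z^22, C_2 ≅ Z^5.

∂_1: C_1 → C_0 sends each edge [p,q] (with p < q) to q − p. For instance
  ∂[10,11] = [11] − [10].
This gives a 14×22 integer matrix of rank 12; reducing to Smith normal form yields diagonal entries (1,1,1,1,1,1,1,1,1,1,1,1).

The boundary map ∂_2: C_2 → C_1 acts by ∂[p,q,r] = [q,r] − [p,r] + [p,q]. For instance
  ∂[2,5,8] = [5,8] − [2,8] + [2,5],
  ∂[2,8,12] = [8,12] − [2,12] + [2,8].
The 22×5 boundary matrix has rank 5 and Smith normal form diag(1,1,1,1,1).

Computing H_k = (kernel of ∂_k) / (image of ∂_{k+1}):

  H_0: rank C_0 − rank ∂_1 = 14 − 12 = 2, and the invariant factors of ∂_1 are all 1, so H_0 = Z^2.
  H_1: rank ker ∂_1 − rank ∂_2 = (22 − 12) − 5 = 5, and the invariant factors of ∂_2 are all 1, so H_1 = Z^5.
  H_2: rank ker ∂_2 − rank ∂_3 = (5 − 5) − 0 = 0, and there is no ∂_3, so H_2 = 0.

(K is a triangulation of the disjoint union of the Möbius band and a wedge of 4 circles.)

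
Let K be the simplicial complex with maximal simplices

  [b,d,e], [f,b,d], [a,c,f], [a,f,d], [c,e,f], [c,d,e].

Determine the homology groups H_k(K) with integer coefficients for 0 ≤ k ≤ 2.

K has 6 vertices, 12 edges, 6 triangles.
rank ∂_0 = 0, rank ∂_1 = 5 ⇒ b_0 = 6 − 0 − 5 = 1; all invariant factors of ∂_1 are 1 so no torsion. So H_0 = Z.
rank ∂_1 = 5, rank ∂_2 = 6 ⇒ b_1 = 12 − 5 − 6 = 1; all invariant factors of ∂_2 are 1 so no torsion. So H_1 = Z.
rank ∂_2 = 6, rank ∂_3 = 0 ⇒ b_2 = 6 − 6 − 0 = 0. So H_2 = 0.

H_0 ≅ Z,  H_1 ≅ Z,  H_2 = 0.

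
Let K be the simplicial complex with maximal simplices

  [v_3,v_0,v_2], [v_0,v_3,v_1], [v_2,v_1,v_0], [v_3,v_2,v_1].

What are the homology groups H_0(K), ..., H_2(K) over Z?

H_0 ≅ Z,  H_1 = 0,  H_2 ≅ Z.

Fix the vertex order v_0 < v_1 < v_2 < v_3 and write every simplex with vertices in increasing order. Then dim K = 2 and the simplices of K are:

  0-simplices (4): [v_0], [v_1], [v_2], [v_3]
  1-simplices (6): [v_0,v_1], [v_0,v_2], [v_0,v_3], [v_1,v_2], [v_1,v_3], [v_2,v_3]
  2-simplices (4): [v_0,v_1,v_2], [v_0,v_1,v_3], [v_0,v_2,v_3], [v_1,v_2,v_3]

giving chain groups C_0 ≅ Z^4, C_1 ≅ Z^6, C_2 ≅ Z^4.

∂_1: C_1 → C_0 is given by ∂[p,q] = [q] − [p]. For instance
  ∂[v_0,v_3] = [v_3] − [v_0].
The 4×6 boundary matrix has rank 3 and Smith normal form diag(1,1,1).

The boundary map ∂_2: C_2 → C_1 acts by ∂[p,q,r] = [q,r] − [p,r] + [p,q]. For instance
  ∂[v_0,v_1,v_3] = [v_1,v_3] − [v_0,v_3] + [v_0,v_1],
  ∂[v_0,v_2,v_3] = [v_2,v_3] − [v_0,v_3] + [v_0,v_2].
The 6×4 boundary matrix has rank 3 and Smith normal form diag(1,1,1).

Now H_k = ker ∂_k / im ∂_{k+1}, so:

  H_0: rank C_0 − rank ∂_1 = 4 − 3 = 1, and the invariant factors of ∂_1 are all 1, so H_0 = Z.
  H_1: rank ker ∂_1 − rank ∂_2 = (6 − 3) − 3 = 0, and the invariant factors of ∂_2 are all 1, so H_1 = 0.
  H_2: rank ker ∂_2 − rank ∂_3 = (4 − 3) − 0 = 1, and there is no ∂_3, so H_2 = Z.

(K is a triangulation of the 2-sphere S^2.)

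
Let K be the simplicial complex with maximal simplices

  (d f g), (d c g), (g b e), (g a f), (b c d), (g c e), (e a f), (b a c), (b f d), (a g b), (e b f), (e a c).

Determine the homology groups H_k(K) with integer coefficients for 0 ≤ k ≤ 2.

H_0 ≅ Z,  H_1 ≅ Z_2,  H_2 = 0.

K has 7 vertices, 18 edges, 12 triangles.
rank ∂_0 = 0, rank ∂_1 = 6 ⇒ b_0 = 7 − 0 − 6 = 1; all invariant factors of ∂_1 are 1 so no torsion. So H_0 = Z.
rank ∂_1 = 6, rank ∂_2 = 12 ⇒ b_1 = 18 − 6 − 12 = 0; ∂_2 has invariant factor(s) [2] giving torsion. So H_1 = Z_2.
rank ∂_2 = 12, rank ∂_3 = 0 ⇒ b_2 = 12 − 12 − 0 = 0. So H_2 = 0.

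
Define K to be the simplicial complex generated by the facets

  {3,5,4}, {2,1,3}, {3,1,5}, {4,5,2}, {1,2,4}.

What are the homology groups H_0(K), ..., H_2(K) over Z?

H_0 = Z,  H_1 = Z,  H_2 = 0.

We work with the vertex ordering 1 < 2 < 3 < 4 < 5. The simplices of K, each written with vertices in increasing order, are:

  0-simplices (5): [1], [2], [3], [4], [5]
  1-simplices (10): [1,2], [1,3], [1,4], [1,5], [2,3], [2,4], [2,5], [3,4], [3,5], [4,5]
  2-simplices (5): [1,2,3], [1,2,4], [1,3,5], [2,4,5], [3,4,5]

so the chain groups are C_0 ≅ Z^5, C_1 ≅ Z^10, C_2 ≅ Z^5.

Boundary ∂_1: C_1 → C_0 sends each edge [p,q] (with p < q) to q − p. For instance
  ∂[1,3] = [3] − [1].
The resulting 5×10 matrix has rank 4, and its Smith normal form has invariant factors (1,1,1,1).

∂_2: C_2 → C_1 sends each 2-simplex [p,q,r] to [q,r] − [p,r] + [p,q]. For instance
  ∂[1,2,3] = [2,3] − [1,3] + [1,2],
  ∂[3,4,5] = [4,5] − [3,5] + [3,4].
This gives a 10×5 integer matrix of rank 5; reducing to Smith normal form yields diagonal entries (1,1,1,1,1).

Reading off H_k = ker ∂_k / im ∂_{k+1}:

  H_0: rank C_0 − rank ∂_1 = 5 − 4 = 1, and the invariant factors of ∂_1 are all 1, so H_0 = Z.
  H_1: rank ker ∂_1 − rank ∂_2 = (10 − 4) − 5 = 1, and the invariant factors of ∂_2 are all 1, so H_1 = Z.
  H_2: rank ker ∂_2 − rank ∂_3 = (5 − 5) − 0 = 0, and there is no ∂_3, so H_2 = 0.

As a check, the Euler characteristic is 5 − 10 + 5 = 0, which agrees with 1 − 1 + 0 = 0.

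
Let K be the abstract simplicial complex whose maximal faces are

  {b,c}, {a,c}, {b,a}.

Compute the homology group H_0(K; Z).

Fix the vertex order a < b < c and write every simplex with vertices in increasing order. Then dim K = 1 and the simplices of K are:

  0-simplices (3): a, b, c
  1-simplices (3): ab, ac, bc

giving chain groups C_0 ≅ Z^3, C_1 ≅ Z^3.

Boundary ∂_1: C_1 → C_0 sends each edge [p,q] (with p < q) to q − p. For instance
  ∂bc = c − b.
The resulting 3×3 matrix has rank 2, and its Smith normal form has invariant factors (1,1).

Now H_k = ker ∂_k / im ∂_{k+1}, so:

  H_0: rank C_0 − rank ∂_1 = 3 − 2 = 1, and the invariant factors of ∂_1 are all 1, so H_0 ≅ Z.

H_0 ≅ Z.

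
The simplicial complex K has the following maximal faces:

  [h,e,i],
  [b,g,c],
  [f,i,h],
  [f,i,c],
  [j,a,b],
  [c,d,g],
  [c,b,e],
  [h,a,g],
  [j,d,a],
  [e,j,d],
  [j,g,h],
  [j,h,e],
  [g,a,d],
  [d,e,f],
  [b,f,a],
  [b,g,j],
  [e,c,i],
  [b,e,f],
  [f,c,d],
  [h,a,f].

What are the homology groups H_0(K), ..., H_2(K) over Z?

H_0 = Z,  H_1 = Z ⊕ Z_2,  H_2 = 0.

Order the vertices as a < b < c < d < e < f < g < h < i < j. Listing each simplex with vertices in this order, K has dimension 2 with simplices:

  0-simplices (10): a, b, c, d, e, f, g, h, i, j
  1-simplices (30): ab, ad, af, ag, ah, aj, bc, be, bf, bg, bj, cd, ce, cf, cg, ci, de, df, dg, dj, ef, eh, ei, ej, fh, fi, gh, gj, hi, hj
  2-simplices (20): abf, abj, adg, adj, afh, agh, bce, bcg, bef, bgj, cdf, cdg, cei, cfi, def, dej, ehi, ehj, fhi, ghj

so the chain groups are C_0 ≅ Z^10, C_1 ≅ Z^30, C_2 ≅ Z^20.

∂_1: C_1 → C_0 is given by ∂[p,q] = [q] − [p]. For instance
  ∂ci = i − c.
The resulting 10×30 matrix has rank 9, and its Smith normal form has invariant factors (1,1,1,1,1,1,1,1,1).

The boundary map ∂_2: C_2 → C_1 acts by ∂[p,q,r] = [q,r] − [p,r] + [p,q]. For instance
  ∂ehi = hi − ei + eh,
  ∂cfi = fi − ci + cf.
This gives a 30×20 integer matrix of rank 20; reducing to Smith normal form yields diagonal entries (1,1,1,1,1,1,1,1,1,1,1,1,1,1,1,1,1,1,1,2).

Reading off H_k = ker ∂_k / im ∂_{k+1}:

  H_0: rank C_0 − rank ∂_1 = 10 − 9 = 1, and the invariant factors of ∂_1 are all 1, so H_0 ≅ Z.
  H_1: rank ker ∂_1 − rank ∂_2 = (30 − 9) − 20 = 1, and ∂_2 has invariant factor 2 > 1, so H_1 ≅ Z ⊕ Z_2.
  H_2: rank ker ∂_2 − rank ∂_3 = (20 − 20) − 0 = 0, and there is no ∂_3, so H_2 ≅ 0.

As a check, the Euler characteristic is 10 − 30 + 20 = 0, which agrees with 1 − 1 + 0 = 0.
(K is a triangulation of the Klein bottle.)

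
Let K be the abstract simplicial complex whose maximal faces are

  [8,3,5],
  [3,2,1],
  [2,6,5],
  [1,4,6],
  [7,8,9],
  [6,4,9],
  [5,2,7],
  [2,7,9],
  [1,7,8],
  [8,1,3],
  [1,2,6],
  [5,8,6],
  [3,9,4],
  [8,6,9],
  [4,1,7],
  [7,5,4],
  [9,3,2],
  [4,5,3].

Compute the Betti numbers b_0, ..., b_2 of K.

b_0 = 1, b_1 = 2, b_2 = 1.

Take the total order 1 < 2 < 3 < 4 < 5 < 6 < 7 < 8 < 9 on the vertex set. Then K (dimension 2) consists of the simplices:

  0-simplices (9): [1], [2], [3], [4], [5], [6], [7], [8], [9]
  1-simplices (27): (27 of them)
  2-simplices (18): [1,2,3], [1,2,6], [1,3,8], [1,4,6], [1,4,7], [1,7,8], [2,3,9], [2,5,6], [2,5,7], [2,7,9], [3,4,5], [3,4,9], [3,5,8], [4,5,7], [4,6,9], [5,6,8], [6,8,9], [7,8,9]

Hence C_0 ≅ Z^9, C_1 ≅ Z^27, C_2 ≅ Z^18.

∂_1: C_1 → C_0 is given by ∂[p,q] = [q] − [p]. For instance
  ∂[1,4] = [4] − [1].
As a 9×27 matrix over Z this has rank 8, with invariant factors (1,1,1,1,1,1,1,1).

Boundary ∂_2: C_2 → C_1 sends each 2-simplex [p,q,r] to [q,r] − [p,r] + [p,q]. For instance
  ∂[2,3,9] = [3,9] − [2,9] + [2,3],
  ∂[4,5,7] = [5,7] − [4,7] + [4,5].
The resulting 27×18 matrix has rank 17, and its Smith normal form has invariant factors (1,1,1,1,1,1,1,1,1,1,1,1,1,1,1,1,1).

Computing H_k = (kernel of ∂_k) / (image of ∂_{k+1}):

  H_0: rank C_0 − rank ∂_1 = 9 − 8 = 1, and the invariant factors of ∂_1 are all 1, so H_0 = Z.
  H_1: rank ker ∂_1 − rank ∂_2 = (27 − 8) − 17 = 2, and the invariant factors of ∂_2 are all 1, so H_1 = Z^2.
  H_2: rank ker ∂_2 − rank ∂_3 = (18 − 17) − 0 = 1, and there is no ∂_3, so H_2 = Z.

(K is a triangulation of the torus T^2.)

Hence the Betti numbers are b_0 = 1, b_1 = 2, b_2 = 1.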